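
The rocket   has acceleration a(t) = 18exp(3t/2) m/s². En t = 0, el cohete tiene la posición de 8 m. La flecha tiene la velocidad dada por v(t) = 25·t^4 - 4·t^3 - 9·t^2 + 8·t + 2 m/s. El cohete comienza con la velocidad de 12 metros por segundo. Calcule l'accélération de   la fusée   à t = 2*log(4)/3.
Nous avons l'accélération a(t) = 18·exp(3·t/2). En substituant t = 2*log(4)/3: a(2*log(4)/3) = 72.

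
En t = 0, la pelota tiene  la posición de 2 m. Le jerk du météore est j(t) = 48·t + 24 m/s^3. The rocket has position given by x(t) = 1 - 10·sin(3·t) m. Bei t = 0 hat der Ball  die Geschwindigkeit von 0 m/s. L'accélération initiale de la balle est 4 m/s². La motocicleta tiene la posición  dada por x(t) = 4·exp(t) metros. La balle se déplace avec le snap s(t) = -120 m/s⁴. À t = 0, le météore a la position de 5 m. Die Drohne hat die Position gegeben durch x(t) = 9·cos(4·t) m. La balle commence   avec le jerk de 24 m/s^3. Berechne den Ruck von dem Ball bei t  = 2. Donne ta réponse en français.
Pour résoudre ceci, nous devons prendre 1 intégrale de notre équation du snap s(t) = -120. En prenant ∫s(t)dt et en appliquant j(0) = 24, nous trouvons j(t) = 24 - 120·t. De l'équation du jerk j(t) = 24 - 120·t, nous substituons t = 2 pour obtenir j = -216.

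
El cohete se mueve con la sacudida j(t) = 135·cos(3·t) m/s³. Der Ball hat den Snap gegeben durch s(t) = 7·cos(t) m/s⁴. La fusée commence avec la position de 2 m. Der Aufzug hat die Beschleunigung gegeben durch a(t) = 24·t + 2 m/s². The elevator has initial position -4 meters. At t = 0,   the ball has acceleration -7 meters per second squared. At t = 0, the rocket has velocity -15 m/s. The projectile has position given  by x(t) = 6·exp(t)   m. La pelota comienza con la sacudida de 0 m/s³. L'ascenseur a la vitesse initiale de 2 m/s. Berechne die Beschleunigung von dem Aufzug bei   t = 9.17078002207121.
Aus der Gleichung für die Beschleunigung a(t) = 24·t + 2, setzen wir t = 9.17078002207121 ein und erhalten a = 222.098720529709.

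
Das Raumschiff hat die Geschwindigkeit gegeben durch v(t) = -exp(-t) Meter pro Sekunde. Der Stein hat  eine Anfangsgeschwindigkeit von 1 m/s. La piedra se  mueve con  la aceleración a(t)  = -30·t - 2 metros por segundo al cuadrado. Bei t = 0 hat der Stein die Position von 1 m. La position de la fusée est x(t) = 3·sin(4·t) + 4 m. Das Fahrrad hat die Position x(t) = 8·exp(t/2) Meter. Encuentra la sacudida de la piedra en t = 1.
Partiendo de la aceleración a(t) = -30·t - 2, tomamos 1 derivada. La derivada de la aceleración da la sacudida: j(t) = -30. De la ecuación de la sacudida j(t) = -30, sustituimos t = 1 para obtener j = -30.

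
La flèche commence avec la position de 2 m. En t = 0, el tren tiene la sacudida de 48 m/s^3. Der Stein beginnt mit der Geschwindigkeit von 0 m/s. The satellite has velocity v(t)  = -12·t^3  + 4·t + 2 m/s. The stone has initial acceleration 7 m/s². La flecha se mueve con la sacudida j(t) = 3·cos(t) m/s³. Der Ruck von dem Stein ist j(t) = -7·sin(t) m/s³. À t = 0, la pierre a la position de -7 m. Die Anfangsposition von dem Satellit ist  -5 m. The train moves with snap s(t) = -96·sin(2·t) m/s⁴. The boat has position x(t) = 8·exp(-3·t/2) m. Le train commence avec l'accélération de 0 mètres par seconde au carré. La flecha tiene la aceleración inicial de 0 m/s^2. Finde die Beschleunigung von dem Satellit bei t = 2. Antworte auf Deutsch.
Ausgehend von der Geschwindigkeit v(t) = -12·t^3 + 4·t + 2, nehmen wir 1 Ableitung. Durch Ableiten von der Geschwindigkeit erhalten wir die Beschleunigung: a(t) = 4 - 36·t^2. Aus der Gleichung für die Beschleunigung a(t) = 4 - 36·t^2, setzen wir t = 2 ein und erhalten a = -140.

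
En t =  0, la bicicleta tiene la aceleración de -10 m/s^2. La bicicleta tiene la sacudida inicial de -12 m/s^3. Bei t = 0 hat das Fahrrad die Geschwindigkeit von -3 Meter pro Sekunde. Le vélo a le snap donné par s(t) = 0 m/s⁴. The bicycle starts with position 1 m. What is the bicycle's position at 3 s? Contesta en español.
Para resolver esto, necesitamos tomar 4 integrales de nuestra ecuación del snap s(t) = 0. La antiderivada del snap es la sacudida. Usando j(0) = -12, obtenemos j(t) = -12. La integral de la sacudida, con a(0) = -10, da la aceleración: a(t) = -12·t - 10. Integrando la aceleración y usando la condición inicial v(0) = -3, obtenemos v(t) = -6·t^2 - 10·t - 3. Integrando la velocidad y usando la condición inicial x(0) = 1, obtenemos x(t) = -2·t^3 - 5·t^2 - 3·t + 1. Tenemos la posición x(t) = -2·t^3 - 5·t^2 - 3·t + 1. Sustituyendo t = 3: x(3) = -107.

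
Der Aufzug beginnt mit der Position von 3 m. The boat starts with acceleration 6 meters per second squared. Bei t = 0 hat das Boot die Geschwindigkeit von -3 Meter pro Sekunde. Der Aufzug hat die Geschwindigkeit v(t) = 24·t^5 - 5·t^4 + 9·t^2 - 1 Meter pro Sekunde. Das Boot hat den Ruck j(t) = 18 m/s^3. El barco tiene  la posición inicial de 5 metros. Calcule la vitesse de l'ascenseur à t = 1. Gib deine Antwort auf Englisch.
Using v(t) = 24·t^5 - 5·t^4 + 9·t^2 - 1 and substituting t = 1, we find v = 27.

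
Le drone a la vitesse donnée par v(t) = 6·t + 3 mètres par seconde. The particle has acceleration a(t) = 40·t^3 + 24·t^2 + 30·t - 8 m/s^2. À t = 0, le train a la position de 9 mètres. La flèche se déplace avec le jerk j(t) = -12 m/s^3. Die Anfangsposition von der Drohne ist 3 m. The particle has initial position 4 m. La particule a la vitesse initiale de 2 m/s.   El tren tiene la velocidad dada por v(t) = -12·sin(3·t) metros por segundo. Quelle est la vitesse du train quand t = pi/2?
Nous avons la vitesse v(t) = -12·sin(3·t). En substituant t = pi/2: v(pi/2) = 12.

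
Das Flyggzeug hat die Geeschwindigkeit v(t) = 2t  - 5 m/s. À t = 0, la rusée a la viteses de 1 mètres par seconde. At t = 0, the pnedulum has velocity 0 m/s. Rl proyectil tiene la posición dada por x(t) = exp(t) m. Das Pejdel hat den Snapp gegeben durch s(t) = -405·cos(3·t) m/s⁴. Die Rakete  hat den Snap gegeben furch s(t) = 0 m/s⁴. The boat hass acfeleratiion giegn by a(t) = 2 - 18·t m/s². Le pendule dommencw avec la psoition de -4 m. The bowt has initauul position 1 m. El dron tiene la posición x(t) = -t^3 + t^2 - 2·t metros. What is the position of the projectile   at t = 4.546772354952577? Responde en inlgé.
From the given position equation x(t) = exp(t), we substitute t = 4.546772354952577 to get x = 94.3274608866663.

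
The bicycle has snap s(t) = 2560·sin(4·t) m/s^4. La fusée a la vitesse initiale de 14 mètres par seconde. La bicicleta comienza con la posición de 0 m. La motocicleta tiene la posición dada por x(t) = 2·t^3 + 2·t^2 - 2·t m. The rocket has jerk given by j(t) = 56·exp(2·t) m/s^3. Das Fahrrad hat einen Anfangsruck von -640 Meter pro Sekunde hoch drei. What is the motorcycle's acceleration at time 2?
To solve this, we need to take 2 derivatives of our position equation x(t) = 2·t^3 + 2·t^2 - 2·t. Taking d/dt of x(t), we find v(t) = 6·t^2 + 4·t - 2. The derivative of velocity gives acceleration: a(t) = 12·t + 4. We have acceleration a(t) = 12·t + 4. Substituting t = 2: a(2) = 28.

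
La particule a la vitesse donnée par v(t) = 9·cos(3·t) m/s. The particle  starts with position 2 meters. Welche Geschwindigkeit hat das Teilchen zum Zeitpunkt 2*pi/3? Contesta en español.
Tenemos la velocidad v(t) = 9·cos(3·t). Sustituyendo t = 2*pi/3: v(2*pi/3) = 9.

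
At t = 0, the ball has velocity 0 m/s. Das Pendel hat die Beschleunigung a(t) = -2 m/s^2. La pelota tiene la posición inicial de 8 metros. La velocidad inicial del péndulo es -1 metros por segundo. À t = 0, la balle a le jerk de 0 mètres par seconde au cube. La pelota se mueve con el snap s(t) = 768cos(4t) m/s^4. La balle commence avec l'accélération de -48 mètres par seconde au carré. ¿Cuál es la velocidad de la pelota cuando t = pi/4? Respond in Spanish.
Para resolver esto, necesitamos tomar 3 antiderivadas de nuestra ecuación del snap s(t) = 768·cos(4·t). Integrando el snap y usando la condición inicial j(0) = 0, obtenemos j(t) = 192·sin(4·t). Integrando la sacudida y usando la condición inicial a(0) = -48, obtenemos a(t) = -48·cos(4·t). Tomando ∫a(t)dt y aplicando v(0) = 0, encontramos v(t) = -12·sin(4·t). Tenemos la velocidad v(t) = -12·sin(4·t). Sustituyendo t = pi/4: v(pi/4) = 0.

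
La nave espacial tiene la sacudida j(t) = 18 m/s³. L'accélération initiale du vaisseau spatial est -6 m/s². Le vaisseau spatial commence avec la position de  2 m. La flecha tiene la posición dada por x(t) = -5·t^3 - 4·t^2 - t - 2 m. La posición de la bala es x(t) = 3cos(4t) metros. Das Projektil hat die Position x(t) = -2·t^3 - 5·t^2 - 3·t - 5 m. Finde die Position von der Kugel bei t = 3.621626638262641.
Wir haben die Position x(t) = 3·cos(4·t). Durch Einsetzen von t = 3.621626638262641: x(3.621626638262641) = -1.02683214649566.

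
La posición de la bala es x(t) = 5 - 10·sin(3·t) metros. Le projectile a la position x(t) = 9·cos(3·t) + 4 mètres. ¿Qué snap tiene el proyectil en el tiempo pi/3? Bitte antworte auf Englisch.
We must differentiate our position equation x(t) = 9·cos(3·t) + 4 4 times. Taking d/dt of x(t), we find v(t) = -27·sin(3·t). The derivative of velocity gives acceleration: a(t) = -81·cos(3·t). Taking d/dt of a(t), we find j(t) = 243·sin(3·t). Differentiating jerk, we get snap: s(t) = 729·cos(3·t). Using s(t) = 729·cos(3·t) and substituting t = pi/3, we find s = -729.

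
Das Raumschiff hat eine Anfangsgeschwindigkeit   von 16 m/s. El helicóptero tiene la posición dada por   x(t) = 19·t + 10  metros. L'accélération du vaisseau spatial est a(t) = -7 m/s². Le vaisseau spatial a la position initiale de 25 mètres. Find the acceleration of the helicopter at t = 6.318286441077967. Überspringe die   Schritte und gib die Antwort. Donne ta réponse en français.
À t = 6.318286441077967, a = 0.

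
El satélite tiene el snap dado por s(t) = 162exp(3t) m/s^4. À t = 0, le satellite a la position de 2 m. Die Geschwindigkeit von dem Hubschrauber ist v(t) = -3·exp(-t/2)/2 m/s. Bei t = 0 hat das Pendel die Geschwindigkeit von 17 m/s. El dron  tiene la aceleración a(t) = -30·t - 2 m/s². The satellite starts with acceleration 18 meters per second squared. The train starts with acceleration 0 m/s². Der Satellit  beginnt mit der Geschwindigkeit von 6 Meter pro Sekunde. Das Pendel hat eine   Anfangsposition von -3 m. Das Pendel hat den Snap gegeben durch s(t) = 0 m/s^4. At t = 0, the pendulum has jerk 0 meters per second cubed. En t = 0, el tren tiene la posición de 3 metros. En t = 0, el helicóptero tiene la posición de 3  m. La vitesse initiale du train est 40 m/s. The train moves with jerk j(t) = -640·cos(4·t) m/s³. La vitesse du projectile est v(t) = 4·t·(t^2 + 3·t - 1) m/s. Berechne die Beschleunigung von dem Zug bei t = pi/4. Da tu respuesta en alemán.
Ausgehend von dem Ruck j(t) = -640·cos(4·t), nehmen wir 1 Integral. Mit ∫j(t)dt und Anwendung von a(0) = 0, finden wir a(t) = -160·sin(4·t). Mit a(t) = -160·sin(4·t) und Einsetzen von t = pi/4, finden wir a = 0.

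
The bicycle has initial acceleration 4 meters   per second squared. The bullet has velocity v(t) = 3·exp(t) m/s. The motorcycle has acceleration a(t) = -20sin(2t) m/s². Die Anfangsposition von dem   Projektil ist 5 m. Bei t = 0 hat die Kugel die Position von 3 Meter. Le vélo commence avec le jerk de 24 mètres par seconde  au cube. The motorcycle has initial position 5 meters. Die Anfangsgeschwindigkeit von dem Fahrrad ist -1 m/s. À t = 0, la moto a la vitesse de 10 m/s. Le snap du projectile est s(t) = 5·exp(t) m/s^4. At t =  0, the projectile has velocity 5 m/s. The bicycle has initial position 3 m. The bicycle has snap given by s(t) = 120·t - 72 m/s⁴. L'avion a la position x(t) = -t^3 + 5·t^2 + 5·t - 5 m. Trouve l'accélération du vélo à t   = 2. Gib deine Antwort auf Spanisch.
Necesitamos integrar nuestra ecuación del snap s(t) = 120·t - 72 2 veces. La antiderivada del snap, con j(0) = 24, da la sacudida: j(t) = 60·t^2 - 72·t + 24. Tomando ∫j(t)dt y aplicando a(0) = 4, encontramos a(t) = 20·t^3 - 36·t^2 + 24·t + 4. Usando a(t) = 20·t^3 - 36·t^2 + 24·t + 4 y sustituyendo t = 2, encontramos a = 68.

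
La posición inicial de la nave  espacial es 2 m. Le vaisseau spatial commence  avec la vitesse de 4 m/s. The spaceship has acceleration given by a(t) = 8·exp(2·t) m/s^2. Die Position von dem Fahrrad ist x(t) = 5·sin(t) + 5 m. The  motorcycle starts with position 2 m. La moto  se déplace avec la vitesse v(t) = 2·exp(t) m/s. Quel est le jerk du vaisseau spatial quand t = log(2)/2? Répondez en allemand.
Wir müssen unsere Gleichung für die Beschleunigung a(t) = 8·exp(2·t) 1-mal ableiten. Die Ableitung von der Beschleunigung ergibt den Ruck: j(t) = 16·exp(2·t). Mit j(t) = 16·exp(2·t) und Einsetzen von t = log(2)/2, finden wir j = 32.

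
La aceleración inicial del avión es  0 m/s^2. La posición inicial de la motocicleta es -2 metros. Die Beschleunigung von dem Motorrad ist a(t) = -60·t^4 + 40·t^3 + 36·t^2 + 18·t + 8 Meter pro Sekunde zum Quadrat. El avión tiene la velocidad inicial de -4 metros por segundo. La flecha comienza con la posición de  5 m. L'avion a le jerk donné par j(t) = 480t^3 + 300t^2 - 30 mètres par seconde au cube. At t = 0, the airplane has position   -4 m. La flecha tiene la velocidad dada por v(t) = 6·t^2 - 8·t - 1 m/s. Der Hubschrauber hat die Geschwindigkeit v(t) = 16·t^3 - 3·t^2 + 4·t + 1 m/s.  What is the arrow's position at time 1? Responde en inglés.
Starting from velocity v(t) = 6·t^2 - 8·t - 1, we take 1 integral. Integrating velocity and using the initial condition x(0) = 5, we get x(t) = 2·t^3 - 4·t^2 - t + 5. From the given position equation x(t) = 2·t^3 - 4·t^2 - t + 5, we substitute t = 1 to get x = 2.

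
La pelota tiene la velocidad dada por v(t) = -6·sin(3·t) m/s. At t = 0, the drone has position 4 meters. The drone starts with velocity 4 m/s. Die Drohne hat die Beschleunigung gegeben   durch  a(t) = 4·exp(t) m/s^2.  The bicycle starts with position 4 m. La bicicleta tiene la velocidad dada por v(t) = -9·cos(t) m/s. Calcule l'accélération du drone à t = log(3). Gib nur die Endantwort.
a(log(3)) = 12.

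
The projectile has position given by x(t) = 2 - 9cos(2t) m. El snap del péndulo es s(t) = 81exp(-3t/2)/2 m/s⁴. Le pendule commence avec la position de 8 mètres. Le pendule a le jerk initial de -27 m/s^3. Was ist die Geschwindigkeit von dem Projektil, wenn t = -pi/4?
Ausgehend von der Position x(t) = 2 - 9·cos(2·t), nehmen wir 1 Ableitung. Mit d/dt von x(t) finden wir v(t) = 18·sin(2·t). Aus der Gleichung für die Geschwindigkeit v(t) = 18·sin(2·t), setzen wir t = -pi/4 ein und erhalten v = -18.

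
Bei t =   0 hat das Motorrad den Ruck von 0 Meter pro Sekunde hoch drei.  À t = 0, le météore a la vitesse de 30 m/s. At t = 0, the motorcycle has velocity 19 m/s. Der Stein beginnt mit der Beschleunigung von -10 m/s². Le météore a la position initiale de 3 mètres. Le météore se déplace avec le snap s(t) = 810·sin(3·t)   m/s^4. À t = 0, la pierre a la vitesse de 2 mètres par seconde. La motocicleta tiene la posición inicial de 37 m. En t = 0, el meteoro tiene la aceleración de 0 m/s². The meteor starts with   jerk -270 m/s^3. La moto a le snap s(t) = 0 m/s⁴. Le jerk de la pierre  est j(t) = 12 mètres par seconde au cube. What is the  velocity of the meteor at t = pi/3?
To find the answer, we compute 3 antiderivatives of s(t) = 810·sin(3·t). Taking ∫s(t)dt and applying j(0) = -270, we find j(t) = -270·cos(3·t). Integrating jerk and using the initial condition a(0) = 0, we get a(t) = -90·sin(3·t). Integrating acceleration and using the initial condition v(0) = 30, we get v(t) = 30·cos(3·t). We have velocity v(t) = 30·cos(3·t). Substituting t = pi/3: v(pi/3) = -30.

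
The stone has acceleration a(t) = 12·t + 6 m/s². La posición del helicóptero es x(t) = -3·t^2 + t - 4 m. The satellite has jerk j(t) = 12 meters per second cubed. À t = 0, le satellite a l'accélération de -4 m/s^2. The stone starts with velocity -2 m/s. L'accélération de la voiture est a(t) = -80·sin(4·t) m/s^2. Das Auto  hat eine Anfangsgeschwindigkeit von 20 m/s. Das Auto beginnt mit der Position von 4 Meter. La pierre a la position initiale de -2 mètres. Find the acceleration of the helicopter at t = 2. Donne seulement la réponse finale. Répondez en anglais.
a(2) = -6.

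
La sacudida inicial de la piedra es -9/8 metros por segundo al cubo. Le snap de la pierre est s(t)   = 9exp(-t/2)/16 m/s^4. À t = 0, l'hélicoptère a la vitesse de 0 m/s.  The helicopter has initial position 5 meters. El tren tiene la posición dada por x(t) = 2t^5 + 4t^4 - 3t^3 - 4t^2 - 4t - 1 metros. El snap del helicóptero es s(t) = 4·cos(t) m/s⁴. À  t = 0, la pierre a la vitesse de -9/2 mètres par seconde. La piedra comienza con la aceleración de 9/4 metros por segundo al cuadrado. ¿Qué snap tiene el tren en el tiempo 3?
Partiendo de la posición x(t) = 2·t^5 + 4·t^4 - 3·t^3 - 4·t^2 - 4·t - 1, tomamos 4 derivadas. Tomando d/dt de x(t), encontramos v(t) = 10·t^4 + 16·t^3 - 9·t^2 - 8·t - 4. Derivando la velocidad, obtenemos la aceleración: a(t) = 40·t^3 + 48·t^2 - 18·t - 8. Tomando d/dt de a(t), encontramos j(t) = 120·t^2 + 96·t - 18. Tomando d/dt de j(t), encontramos s(t) = 240·t + 96. Tenemos el snap s(t) = 240·t + 96. Sustituyendo t = 3: s(3) = 816.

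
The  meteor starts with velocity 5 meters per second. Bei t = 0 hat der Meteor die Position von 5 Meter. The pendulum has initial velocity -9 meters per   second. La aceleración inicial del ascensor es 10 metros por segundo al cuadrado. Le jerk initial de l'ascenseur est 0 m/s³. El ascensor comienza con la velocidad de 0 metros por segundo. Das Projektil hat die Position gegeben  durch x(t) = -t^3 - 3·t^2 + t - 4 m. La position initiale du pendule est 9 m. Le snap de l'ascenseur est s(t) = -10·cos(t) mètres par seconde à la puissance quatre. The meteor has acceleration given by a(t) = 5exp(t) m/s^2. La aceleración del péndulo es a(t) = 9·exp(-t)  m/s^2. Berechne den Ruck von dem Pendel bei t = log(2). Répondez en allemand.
Wir müssen unsere Gleichung für die Beschleunigung a(t) = 9·exp(-t) 1-mal ableiten. Die Ableitung von der Beschleunigung ergibt den Ruck: j(t) = -9·exp(-t). Mit j(t) = -9·exp(-t) und Einsetzen von t = log(2), finden wir j = -9/2.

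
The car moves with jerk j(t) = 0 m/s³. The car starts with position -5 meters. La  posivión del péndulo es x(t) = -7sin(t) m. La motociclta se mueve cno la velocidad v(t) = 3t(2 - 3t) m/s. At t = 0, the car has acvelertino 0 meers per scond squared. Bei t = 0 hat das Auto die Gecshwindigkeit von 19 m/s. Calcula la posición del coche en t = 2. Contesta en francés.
Nous devons trouver la primitive de notre équation du jerk j(t) = 0 3 fois. En prenant ∫j(t)dt et en appliquant a(0) = 0, nous trouvons a(t) = 0. L'intégrale de l'accélération est la vitesse. En utilisant v(0) = 19, nous obtenons v(t) = 19. L'intégrale de la vitesse est la position. En utilisant x(0) = -5, nous obtenons x(t) = 19·t - 5. En utilisant x(t) = 19·t - 5 et en substituant t = 2, nous trouvons x = 33.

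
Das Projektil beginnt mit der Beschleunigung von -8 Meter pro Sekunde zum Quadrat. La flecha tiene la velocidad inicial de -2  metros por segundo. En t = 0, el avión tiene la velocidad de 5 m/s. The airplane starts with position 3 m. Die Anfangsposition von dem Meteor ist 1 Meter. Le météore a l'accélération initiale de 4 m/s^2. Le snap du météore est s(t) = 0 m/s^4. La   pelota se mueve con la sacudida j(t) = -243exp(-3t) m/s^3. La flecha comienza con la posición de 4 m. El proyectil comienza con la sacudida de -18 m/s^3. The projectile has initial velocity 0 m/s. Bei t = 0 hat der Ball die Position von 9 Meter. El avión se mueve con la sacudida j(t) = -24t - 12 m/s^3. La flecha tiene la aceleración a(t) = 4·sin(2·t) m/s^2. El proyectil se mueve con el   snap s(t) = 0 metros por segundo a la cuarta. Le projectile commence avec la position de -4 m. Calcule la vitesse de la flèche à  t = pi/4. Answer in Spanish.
Partiendo de la aceleración a(t) = 4·sin(2·t), tomamos 1 integral. Integrando la aceleración y usando la condición inicial v(0) = -2, obtenemos v(t) = -2·cos(2·t). Tenemos la velocidad v(t) = -2·cos(2·t). Sustituyendo t = pi/4: v(pi/4) = 0.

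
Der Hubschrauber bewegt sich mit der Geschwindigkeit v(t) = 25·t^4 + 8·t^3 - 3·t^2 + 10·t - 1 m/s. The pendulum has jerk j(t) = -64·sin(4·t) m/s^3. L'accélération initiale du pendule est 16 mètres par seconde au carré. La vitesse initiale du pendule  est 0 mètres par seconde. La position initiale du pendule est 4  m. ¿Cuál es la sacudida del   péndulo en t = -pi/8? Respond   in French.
En utilisant j(t) = -64·sin(4·t) et en substituant t = -pi/8, nous trouvons j = 64.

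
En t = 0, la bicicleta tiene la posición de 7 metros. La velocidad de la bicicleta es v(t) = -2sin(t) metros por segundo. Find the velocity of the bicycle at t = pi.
From the given velocity equation v(t) = -2·sin(t), we substitute t = pi to get v = 0.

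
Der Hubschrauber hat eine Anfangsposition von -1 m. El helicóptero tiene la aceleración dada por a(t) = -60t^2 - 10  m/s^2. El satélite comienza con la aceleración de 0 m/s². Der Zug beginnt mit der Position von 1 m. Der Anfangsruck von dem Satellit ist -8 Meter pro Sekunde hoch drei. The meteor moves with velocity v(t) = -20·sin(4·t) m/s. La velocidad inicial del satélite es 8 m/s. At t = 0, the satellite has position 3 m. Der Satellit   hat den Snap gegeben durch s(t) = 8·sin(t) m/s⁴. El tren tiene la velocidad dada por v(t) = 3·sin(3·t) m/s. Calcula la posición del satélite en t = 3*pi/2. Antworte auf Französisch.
Nous devons trouver l'intégrale de notre équation du snap s(t) = 8·sin(t) 4 fois. En intégrant le snap et en utilisant la condition initiale j(0) = -8, nous obtenons j(t) = -8·cos(t). La primitive du jerk est l'accélération. En utilisant a(0) = 0, nous obtenons a(t) = -8·sin(t). En intégrant l'accélération et en utilisant la condition initiale v(0) = 8, nous obtenons v(t) = 8·cos(t). En prenant ∫v(t)dt et en appliquant x(0) = 3, nous trouvons x(t) = 8·sin(t) + 3. De l'équation de la position x(t) = 8·sin(t) + 3, nous substituons t = 3*pi/2 pour obtenir x = -5.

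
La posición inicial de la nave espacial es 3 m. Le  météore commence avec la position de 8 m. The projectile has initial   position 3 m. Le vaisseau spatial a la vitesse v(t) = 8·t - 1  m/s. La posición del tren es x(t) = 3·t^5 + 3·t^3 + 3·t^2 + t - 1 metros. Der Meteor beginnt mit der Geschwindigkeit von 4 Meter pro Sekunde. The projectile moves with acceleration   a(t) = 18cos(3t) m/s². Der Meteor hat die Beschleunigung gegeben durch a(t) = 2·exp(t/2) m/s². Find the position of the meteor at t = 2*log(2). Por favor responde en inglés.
We need to integrate our acceleration equation a(t) = 2·exp(t/2) 2 times. The antiderivative of acceleration, with v(0) = 4, gives velocity: v(t) = 4·exp(t/2). Taking ∫v(t)dt and applying x(0) = 8, we find x(t) = 8·exp(t/2). Using x(t) = 8·exp(t/2) and substituting t = 2*log(2), we find x = 16.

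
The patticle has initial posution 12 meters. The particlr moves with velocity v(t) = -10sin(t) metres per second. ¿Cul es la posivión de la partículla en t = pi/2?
Debemos encontrar la antiderivada de nuestra ecuación de la velocidad v(t) = -10·sin(t) 1 vez. Tomando ∫v(t)dt y aplicando x(0) = 12, encontramos x(t) = 10·cos(t) + 2. Usando x(t) = 10·cos(t) + 2 y sustituyendo t = pi/2, encontramos x = 2.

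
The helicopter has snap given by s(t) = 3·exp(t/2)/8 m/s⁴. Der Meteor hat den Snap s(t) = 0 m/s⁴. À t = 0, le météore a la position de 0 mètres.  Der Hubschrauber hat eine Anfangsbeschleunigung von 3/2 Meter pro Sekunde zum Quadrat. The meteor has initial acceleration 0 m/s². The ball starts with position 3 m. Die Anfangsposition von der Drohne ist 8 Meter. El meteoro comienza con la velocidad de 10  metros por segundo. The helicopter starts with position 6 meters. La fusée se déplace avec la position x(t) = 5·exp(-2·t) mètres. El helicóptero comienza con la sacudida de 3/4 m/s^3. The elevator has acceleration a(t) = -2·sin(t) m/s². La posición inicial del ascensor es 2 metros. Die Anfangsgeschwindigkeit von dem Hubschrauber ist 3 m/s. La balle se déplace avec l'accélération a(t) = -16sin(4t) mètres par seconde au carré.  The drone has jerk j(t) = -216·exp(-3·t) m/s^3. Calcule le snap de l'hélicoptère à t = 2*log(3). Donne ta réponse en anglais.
Using s(t) = 3·exp(t/2)/8 and substituting t = 2*log(3), we find s = 9/8.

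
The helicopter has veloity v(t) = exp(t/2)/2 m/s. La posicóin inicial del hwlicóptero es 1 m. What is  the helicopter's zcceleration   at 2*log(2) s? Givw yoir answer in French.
Pour résoudre ceci, nous devons prendre 1 dérivée de notre équation de la vitesse v(t) = exp(t/2)/2. En dérivant la vitesse, nous obtenons l'accélération: a(t) = exp(t/2)/4. Nous avons l'accélération a(t) = exp(t/2)/4. En substituant t = 2*log(2): a(2*log(2)) = 1/2.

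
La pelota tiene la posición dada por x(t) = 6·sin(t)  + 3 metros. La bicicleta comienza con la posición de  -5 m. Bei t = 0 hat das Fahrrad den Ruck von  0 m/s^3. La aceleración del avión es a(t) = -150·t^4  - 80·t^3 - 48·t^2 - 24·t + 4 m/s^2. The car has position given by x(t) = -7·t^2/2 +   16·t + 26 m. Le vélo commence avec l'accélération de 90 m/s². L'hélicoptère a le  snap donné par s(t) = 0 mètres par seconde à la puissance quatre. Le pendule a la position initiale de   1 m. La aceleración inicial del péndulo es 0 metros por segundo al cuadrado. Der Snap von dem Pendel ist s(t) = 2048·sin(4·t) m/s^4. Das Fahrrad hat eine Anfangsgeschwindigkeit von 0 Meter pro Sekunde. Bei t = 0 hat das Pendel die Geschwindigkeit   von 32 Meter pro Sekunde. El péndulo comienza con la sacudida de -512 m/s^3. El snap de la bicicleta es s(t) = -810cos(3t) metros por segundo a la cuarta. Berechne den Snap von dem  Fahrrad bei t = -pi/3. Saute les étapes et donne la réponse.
Die Antwort ist 810.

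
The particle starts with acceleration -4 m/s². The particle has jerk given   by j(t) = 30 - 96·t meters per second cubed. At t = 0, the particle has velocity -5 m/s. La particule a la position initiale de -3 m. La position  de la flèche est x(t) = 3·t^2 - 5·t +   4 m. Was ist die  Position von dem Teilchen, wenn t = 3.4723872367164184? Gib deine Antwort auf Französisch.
Pour résoudre ceci, nous devons prendre 3 intégrales de notre équation du jerk j(t) = 30 - 96·t. En intégrant le jerk et en utilisant la condition initiale a(0) = -4, nous obtenons a(t) = -48·t^2 + 30·t - 4. En intégrant l'accélération et en utilisant la condition initiale v(0) = -5, nous obtenons v(t) = -16·t^3 + 15·t^2 - 4·t - 5. En prenant ∫v(t)dt et en appliquant x(0) = -3, nous trouvons x(t) = -4·t^4 + 5·t^3 - 2·t^2 - 5·t - 3. De l'équation de la position x(t) = -4·t^4 + 5·t^3 - 2·t^2 - 5·t - 3, nous substituons t = 3.4723872367164184 pour obtenir x = -416.666435875741.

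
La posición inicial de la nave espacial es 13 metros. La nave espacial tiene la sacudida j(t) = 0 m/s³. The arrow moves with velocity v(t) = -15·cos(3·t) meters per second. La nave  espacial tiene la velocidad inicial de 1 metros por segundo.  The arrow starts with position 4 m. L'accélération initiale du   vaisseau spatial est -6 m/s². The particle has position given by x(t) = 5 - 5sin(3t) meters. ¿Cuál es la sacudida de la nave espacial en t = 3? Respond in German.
Wir haben den Ruck j(t) = 0. Durch Einsetzen von t = 3: j(3) = 0.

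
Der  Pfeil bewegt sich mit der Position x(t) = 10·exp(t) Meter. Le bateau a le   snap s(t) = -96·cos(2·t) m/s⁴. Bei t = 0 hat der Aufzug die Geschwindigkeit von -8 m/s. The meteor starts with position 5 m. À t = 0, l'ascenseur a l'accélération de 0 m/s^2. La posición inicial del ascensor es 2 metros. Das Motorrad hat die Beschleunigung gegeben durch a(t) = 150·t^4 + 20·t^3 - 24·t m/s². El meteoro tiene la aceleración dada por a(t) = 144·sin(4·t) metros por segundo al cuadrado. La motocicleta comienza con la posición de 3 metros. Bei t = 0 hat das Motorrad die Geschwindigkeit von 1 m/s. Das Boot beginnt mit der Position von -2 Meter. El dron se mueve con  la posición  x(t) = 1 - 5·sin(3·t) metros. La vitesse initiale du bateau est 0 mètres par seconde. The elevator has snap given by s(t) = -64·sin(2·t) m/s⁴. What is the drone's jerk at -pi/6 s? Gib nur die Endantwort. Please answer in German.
Bei t = -pi/6, j = 0.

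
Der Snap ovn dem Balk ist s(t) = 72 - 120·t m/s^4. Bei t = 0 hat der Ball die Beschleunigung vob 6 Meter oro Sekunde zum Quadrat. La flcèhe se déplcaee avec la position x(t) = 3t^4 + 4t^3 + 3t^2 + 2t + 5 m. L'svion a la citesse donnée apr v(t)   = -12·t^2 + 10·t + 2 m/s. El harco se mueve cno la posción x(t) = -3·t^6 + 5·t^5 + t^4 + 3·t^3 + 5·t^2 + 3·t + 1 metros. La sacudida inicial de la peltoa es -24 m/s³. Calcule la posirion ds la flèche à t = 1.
De l'équation de la position x(t) = 3·t^4 + 4·t^3 + 3·t^2 + 2·t + 5, nous substituons t = 1 pour obtenir x = 17.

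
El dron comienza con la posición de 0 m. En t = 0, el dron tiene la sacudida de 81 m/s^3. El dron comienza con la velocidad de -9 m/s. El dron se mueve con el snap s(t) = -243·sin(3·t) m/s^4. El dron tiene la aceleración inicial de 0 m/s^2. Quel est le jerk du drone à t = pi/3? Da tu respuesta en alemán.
Wir müssen das Integral unserer Gleichung für den Snap s(t) = -243·sin(3·t) 1-mal finden. Durch Integration von dem Snap und Verwendung der Anfangsbedingung j(0) = 81, erhalten wir j(t) = 81·cos(3·t). Mit j(t) = 81·cos(3·t) und Einsetzen von t = pi/3, finden wir j = -81.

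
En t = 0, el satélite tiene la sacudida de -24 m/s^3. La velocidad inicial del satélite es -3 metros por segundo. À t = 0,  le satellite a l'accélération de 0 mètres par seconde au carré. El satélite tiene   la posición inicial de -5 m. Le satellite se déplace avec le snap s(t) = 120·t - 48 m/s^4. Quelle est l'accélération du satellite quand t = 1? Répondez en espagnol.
Para resolver esto, necesitamos tomar 2 integrales de nuestra ecuación del snap s(t) = 120·t - 48. La antiderivada del snap es la sacudida. Usando j(0) = -24, obtenemos j(t) = 60·t^2 - 48·t - 24. La antiderivada de la sacudida, con a(0) = 0, da la aceleración: a(t) = 4·t·(5·t^2 - 6·t - 6). De la ecuación de la aceleración a(t) = 4·t·(5·t^2 - 6·t - 6), sustituimos t = 1 para obtener a = -28.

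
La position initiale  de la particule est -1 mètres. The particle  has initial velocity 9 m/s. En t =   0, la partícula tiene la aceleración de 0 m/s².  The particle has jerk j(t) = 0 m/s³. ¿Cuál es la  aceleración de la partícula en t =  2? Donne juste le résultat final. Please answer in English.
a(2) = 0.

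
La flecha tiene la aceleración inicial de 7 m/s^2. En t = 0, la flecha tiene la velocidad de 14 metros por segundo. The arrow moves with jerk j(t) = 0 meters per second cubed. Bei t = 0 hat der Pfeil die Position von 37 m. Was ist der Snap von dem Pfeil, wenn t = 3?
Wir müssen unsere Gleichung für den Ruck j(t) = 0 1-mal ableiten. Durch Ableiten von dem Ruck erhalten wir den Snap: s(t) = 0. Mit s(t) = 0 und Einsetzen von t = 3, finden wir s = 0.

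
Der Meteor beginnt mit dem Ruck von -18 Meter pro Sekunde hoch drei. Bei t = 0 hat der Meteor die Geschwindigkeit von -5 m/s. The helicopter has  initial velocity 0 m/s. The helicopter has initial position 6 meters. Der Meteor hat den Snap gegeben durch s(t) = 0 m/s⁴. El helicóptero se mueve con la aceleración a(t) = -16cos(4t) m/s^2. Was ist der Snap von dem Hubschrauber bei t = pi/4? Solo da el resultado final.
s(pi/4) = -256.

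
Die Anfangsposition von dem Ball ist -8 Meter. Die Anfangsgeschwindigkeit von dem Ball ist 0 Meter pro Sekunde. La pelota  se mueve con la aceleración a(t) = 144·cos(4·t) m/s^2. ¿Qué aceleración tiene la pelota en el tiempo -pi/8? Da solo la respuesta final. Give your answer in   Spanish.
En t = -pi/8, a = 0.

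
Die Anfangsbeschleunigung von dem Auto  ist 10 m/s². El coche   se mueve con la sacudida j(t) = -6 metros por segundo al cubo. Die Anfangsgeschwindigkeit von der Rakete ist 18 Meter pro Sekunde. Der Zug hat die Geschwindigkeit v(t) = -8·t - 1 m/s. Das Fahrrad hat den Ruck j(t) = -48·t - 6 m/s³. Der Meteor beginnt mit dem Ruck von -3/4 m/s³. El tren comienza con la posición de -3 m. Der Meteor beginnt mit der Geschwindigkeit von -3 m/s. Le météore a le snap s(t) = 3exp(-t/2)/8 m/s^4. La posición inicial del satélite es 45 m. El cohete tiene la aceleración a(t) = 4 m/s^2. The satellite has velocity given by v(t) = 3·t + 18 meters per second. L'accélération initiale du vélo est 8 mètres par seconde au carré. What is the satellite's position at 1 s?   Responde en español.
Debemos encontrar la integral de nuestra ecuación de la velocidad v(t) = 3·t + 18 1 vez. La integral de la velocidad, con x(0) = 45, da la posición: x(t) = 3·t^2/2 + 18·t + 45. Tenemos la posición x(t) = 3·t^2/2 + 18·t + 45. Sustituyendo t = 1: x(1) = 129/2.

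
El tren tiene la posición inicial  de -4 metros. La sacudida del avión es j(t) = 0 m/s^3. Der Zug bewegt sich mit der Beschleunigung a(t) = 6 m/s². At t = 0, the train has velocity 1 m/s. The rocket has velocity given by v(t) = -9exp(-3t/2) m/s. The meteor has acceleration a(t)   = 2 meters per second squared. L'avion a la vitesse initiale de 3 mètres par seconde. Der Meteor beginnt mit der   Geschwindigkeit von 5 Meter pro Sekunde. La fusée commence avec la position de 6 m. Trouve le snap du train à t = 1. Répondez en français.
Nous devons dériver notre équation de l'accélération a(t) = 6 2 fois. La dérivée de l'accélération donne le jerk: j(t) = 0. En dérivant le jerk, nous obtenons le snap: s(t) = 0. De l'équation du snap s(t) = 0, nous substituons t = 1 pour obtenir s = 0.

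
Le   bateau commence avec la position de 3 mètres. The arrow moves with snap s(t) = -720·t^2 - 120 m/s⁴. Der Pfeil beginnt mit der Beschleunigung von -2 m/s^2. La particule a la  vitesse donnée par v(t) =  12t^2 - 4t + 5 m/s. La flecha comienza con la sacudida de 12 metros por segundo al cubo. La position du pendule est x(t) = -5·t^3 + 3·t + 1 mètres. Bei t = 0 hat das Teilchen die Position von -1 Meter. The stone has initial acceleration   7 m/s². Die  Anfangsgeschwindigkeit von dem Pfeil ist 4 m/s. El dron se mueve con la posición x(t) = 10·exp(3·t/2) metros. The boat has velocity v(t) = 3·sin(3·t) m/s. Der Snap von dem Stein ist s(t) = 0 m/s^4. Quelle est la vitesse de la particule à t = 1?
En utilisant v(t) = 12·t^2 - 4·t + 5 et en substituant t = 1, nous trouvons v = 13.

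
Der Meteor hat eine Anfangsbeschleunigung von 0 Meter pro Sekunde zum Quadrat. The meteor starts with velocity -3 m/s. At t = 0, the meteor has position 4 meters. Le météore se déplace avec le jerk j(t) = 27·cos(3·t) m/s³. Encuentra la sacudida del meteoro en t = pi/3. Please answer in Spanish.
Usando j(t) = 27·cos(3·t) y sustituyendo t = pi/3, encontramos j = -27.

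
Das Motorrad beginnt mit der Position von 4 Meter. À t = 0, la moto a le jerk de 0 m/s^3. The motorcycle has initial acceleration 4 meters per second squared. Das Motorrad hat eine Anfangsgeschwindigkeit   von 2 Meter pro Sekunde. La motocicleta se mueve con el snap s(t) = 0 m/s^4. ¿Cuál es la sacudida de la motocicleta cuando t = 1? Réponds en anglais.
We must find the antiderivative of our snap equation s(t) = 0 1 time. Taking ∫s(t)dt and applying j(0) = 0, we find j(t) = 0. From the given jerk equation j(t) = 0, we substitute t = 1 to get j = 0.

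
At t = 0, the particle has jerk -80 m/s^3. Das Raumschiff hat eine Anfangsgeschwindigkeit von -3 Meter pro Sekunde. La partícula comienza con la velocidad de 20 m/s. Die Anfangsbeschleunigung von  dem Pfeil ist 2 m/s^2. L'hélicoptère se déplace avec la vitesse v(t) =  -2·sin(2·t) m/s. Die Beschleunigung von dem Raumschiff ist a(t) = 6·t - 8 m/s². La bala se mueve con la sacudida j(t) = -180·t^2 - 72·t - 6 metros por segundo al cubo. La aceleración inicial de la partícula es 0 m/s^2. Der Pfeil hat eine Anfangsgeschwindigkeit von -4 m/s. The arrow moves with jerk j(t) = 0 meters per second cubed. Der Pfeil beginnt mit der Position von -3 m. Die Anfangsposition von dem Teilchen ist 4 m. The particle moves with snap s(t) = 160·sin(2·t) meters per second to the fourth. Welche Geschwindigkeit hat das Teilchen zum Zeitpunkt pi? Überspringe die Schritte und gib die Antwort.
Die Antwort ist 20.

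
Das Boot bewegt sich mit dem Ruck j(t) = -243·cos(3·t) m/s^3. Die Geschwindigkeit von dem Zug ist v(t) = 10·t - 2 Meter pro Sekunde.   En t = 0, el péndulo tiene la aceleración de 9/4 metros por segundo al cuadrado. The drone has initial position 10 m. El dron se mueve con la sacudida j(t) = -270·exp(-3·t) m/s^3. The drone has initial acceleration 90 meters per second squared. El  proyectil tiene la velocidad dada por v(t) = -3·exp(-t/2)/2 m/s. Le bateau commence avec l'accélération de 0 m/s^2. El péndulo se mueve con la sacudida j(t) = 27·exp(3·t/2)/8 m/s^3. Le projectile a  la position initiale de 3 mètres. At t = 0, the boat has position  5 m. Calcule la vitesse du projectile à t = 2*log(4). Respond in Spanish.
Tenemos la velocidad v(t) = -3·exp(-t/2)/2. Sustituyendo t = 2*log(4): v(2*log(4)) = -3/8.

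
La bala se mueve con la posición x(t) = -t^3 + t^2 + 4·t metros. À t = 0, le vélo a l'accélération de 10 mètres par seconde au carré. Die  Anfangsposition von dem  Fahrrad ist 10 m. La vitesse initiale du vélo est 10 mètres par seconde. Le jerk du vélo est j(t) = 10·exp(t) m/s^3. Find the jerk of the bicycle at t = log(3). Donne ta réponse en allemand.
Wir haben den Ruck j(t) = 10·exp(t). Durch Einsetzen von t = log(3): j(log(3)) = 30.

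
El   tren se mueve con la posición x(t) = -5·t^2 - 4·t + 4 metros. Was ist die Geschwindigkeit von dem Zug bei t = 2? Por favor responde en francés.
Nous devons dériver notre équation de la position x(t) = -5·t^2 - 4·t + 4 1 fois. La dérivée de la position donne la vitesse: v(t) = -10·t - 4. En utilisant v(t) = -10·t - 4 et en substituant t = 2, nous trouvons v = -24.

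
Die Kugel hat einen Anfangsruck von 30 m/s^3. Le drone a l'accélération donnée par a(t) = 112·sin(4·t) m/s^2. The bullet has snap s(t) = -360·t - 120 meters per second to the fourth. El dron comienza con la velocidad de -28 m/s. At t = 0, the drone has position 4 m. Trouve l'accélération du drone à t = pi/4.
En utilisant a(t) = 112·sin(4·t) et en substituant t = pi/4, nous trouvons a = 0.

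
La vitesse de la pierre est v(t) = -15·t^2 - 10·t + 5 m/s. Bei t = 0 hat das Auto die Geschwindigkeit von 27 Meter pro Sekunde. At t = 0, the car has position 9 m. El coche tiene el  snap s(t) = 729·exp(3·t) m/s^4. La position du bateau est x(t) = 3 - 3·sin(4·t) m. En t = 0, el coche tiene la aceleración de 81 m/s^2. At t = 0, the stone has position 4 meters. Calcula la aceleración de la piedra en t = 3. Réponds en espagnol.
Debemos derivar nuestra ecuación de la velocidad v(t) = -15·t^2 - 10·t + 5 1 vez. Derivando la velocidad, obtenemos la aceleración: a(t) = -30·t - 10. Usando a(t) = -30·t - 10 y sustituyendo t = 3, encontramos a = -100.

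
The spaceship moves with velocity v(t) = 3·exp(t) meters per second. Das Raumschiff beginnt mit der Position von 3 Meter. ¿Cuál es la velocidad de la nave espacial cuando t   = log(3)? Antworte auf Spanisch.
Tenemos la velocidad v(t) = 3·exp(t). Sustituyendo t = log(3): v(log(3)) = 9.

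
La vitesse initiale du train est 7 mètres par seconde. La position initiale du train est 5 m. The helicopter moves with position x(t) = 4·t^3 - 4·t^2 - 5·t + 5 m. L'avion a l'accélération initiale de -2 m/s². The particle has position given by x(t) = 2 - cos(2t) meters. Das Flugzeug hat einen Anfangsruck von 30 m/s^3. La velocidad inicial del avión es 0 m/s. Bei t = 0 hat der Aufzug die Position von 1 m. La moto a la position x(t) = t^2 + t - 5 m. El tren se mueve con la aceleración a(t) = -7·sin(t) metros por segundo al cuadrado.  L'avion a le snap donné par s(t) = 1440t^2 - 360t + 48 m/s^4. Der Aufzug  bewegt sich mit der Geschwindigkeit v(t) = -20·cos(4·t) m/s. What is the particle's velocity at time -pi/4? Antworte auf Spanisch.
Debemos derivar nuestra ecuación de la posición x(t) = 2 - cos(2·t) 1 vez. Derivando la posición, obtenemos la velocidad: v(t) = 2·sin(2·t). Usando v(t) = 2·sin(2·t) y sustituyendo t = -pi/4, encontramos v = -2.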